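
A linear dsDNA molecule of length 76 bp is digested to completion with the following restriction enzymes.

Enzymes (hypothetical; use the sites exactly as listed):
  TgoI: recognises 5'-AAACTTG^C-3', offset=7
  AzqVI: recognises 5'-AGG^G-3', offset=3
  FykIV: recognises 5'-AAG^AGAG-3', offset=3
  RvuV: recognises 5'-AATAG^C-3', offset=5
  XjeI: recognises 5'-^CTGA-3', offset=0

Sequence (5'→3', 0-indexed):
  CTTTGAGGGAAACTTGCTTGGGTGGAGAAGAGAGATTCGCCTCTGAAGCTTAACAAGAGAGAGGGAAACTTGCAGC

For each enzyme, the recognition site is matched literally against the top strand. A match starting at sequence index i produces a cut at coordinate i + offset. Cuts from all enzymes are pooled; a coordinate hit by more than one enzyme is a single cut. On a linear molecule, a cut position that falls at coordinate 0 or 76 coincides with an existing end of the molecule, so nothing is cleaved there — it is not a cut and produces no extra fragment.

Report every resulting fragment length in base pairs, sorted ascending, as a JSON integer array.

Per-enzyme occurrences:
  TgoI (AAACTTGC, off=7): starts [9, 65] → cuts [16, 72]
  AzqVI (AGGG, off=3): starts [5, 61] → cuts [8, 64]
  FykIV (AAGAGAG, off=3): starts [27, 54] → cuts [30, 57]
  RvuV (AATAGC, off=5): no sites
  XjeI (CTGA, off=0): starts [42] → cuts [42]

Pooled cuts: [8, 16, 30, 42, 57, 64, 72]

Fragment lengths:
  [0,8): 8 bp
  [8,16): 8 bp
  [16,30): 14 bp
  [30,42): 12 bp
  [42,57): 15 bp
  [57,64): 7 bp
  [64,72): 8 bp
  [72,76): 4 bp

[4,7,8,8,8,12,14,15]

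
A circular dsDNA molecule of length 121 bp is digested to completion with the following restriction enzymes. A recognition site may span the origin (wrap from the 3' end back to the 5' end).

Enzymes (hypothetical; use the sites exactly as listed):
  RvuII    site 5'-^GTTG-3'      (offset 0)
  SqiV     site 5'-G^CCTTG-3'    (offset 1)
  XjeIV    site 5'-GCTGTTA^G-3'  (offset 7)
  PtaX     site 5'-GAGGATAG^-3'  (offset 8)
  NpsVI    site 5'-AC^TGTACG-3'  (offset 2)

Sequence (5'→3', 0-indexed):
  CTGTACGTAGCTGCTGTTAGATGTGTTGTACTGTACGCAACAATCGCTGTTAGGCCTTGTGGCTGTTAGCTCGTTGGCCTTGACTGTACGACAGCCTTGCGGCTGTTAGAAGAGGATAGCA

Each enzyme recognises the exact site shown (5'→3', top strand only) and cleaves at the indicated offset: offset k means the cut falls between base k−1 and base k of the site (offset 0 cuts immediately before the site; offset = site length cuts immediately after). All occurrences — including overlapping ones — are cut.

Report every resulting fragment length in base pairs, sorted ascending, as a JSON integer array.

Per-enzyme occurrences:
  RvuII GTTG/0: at [24, 72] ⇒ [24, 72]
  SqiV GCCTTG/1: at [53, 76, 93] ⇒ [54, 77, 94]
  XjeIV GCTGTTAG/7: at [12, 45, 61, 101] ⇒ [19, 52, 68, 108]
  PtaX GAGGATAG/8: at [111] ⇒ [119]
  NpsVI ACTGTACG/2: at [29, 82, 120] ⇒ [1, 31, 84]

Pooled cuts: [1, 19, 24, 31, 52, 54, 68, 72, 77, 84, 94, 108, 119]

Fragment lengths:
  1→19: 18 bp
  19→24: 5 bp
  24→31: 7 bp
  31→52: 21 bp
  52→54: 2 bp
  54→68: 14 bp
  68→72: 4 bp
  72→77: 5 bp
  77→84: 7 bp
  84→94: 10 bp
  94→108: 14 bp
  108→119: 11 bp
  119→1 (wrap): 121-119+1 = 3 bp

[2,3,4,5,5,7,7,10,11,14,14,18,21]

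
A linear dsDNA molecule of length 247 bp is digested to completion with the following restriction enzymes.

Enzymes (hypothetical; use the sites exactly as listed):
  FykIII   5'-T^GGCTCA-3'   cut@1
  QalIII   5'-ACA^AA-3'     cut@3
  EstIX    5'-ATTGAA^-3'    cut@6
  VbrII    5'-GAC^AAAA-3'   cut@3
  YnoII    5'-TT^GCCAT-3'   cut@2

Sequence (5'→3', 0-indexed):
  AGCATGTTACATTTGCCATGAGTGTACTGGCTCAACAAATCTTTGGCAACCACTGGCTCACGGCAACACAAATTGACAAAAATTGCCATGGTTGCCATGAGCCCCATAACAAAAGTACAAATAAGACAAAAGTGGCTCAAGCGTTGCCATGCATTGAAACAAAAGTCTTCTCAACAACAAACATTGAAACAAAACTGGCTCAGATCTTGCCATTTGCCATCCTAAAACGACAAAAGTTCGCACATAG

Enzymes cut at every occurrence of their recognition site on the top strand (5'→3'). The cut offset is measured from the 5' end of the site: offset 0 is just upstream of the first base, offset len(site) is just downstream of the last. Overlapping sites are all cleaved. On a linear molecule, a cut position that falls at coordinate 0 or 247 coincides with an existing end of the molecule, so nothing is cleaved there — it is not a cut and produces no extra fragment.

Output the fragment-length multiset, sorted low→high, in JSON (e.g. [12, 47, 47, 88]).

[1,1,1,3,3,5,5,6,7,7,8,8,9,9,9,12,12,13,14,14,15,16,16,17,18,18]

Scan for sites:
  FykIII TGGCTCA/1: at [27, 53, 132, 195] ⇒ [28, 54, 133, 196]
  QalIII ACAAA/3: at [34, 67, 75, 108, 116, 125, 158, 176, 188, 229] ⇒ [37, 70, 78, 111, 119, 128, 161, 179, 191, 232]
  EstIX ATTGAA/6: at [152, 182] ⇒ [158, 188]
  VbrII GACAAAA/3: at [74, 124, 228] ⇒ [77, 127, 231]
  YnoII TTGCCAT/2: at [12, 82, 91, 143, 206, 213] ⇒ [14, 84, 93, 145, 208, 215]

Pooled cuts: [14, 28, 37, 54, 70, 77, 78, 84, 93, 111, 119, 127, 128, 133, 145, 158, 161, 179, 188, 191, 196, 208, 215, 231, 232]

Fragment lengths:
  [0,14): 14 bp
  [14,28): 14 bp
  [28,37): 9 bp
  [37,54): 17 bp
  [54,70): 16 bp
  [70,77): 7 bp
  [77,78): 1 bp
  [78,84): 6 bp
  [84,93): 9 bp
  [93,111): 18 bp
  [111,119): 8 bp
  [119,127): 8 bp
  [127,128): 1 bp
  [128,133): 5 bp
  [133,145): 12 bp
  [145,158): 13 bp
  [158,161): 3 bp
  [161,179): 18 bp
  [179,188): 9 bp
  [188,191): 3 bp
  [191,196): 5 bp
  [196,208): 12 bp
  [208,215): 7 bp
  [215,231): 16 bp
  [231,232): 1 bp
  [232,247): 15 bp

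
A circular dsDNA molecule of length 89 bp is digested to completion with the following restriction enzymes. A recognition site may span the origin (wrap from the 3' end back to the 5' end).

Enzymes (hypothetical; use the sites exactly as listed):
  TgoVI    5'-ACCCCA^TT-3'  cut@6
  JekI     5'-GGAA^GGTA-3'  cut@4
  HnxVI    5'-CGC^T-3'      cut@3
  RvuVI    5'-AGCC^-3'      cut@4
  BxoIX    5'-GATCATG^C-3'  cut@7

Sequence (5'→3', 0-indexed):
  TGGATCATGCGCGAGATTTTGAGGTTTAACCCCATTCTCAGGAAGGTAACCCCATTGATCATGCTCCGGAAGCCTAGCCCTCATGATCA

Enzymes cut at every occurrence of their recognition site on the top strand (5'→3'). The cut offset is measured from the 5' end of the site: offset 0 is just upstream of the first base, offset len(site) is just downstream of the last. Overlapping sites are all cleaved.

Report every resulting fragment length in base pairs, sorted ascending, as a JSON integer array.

Per-enzyme occurrences:
  TgoVI (ACCCCATT, off=6): starts [28, 48] → cuts [34, 54]
  JekI (GGAAGGTA, off=4): starts [40] → cuts [44]
  HnxVI (CGCT, off=3): no sites
  RvuVI (AGCC, off=4): starts [70, 75] → cuts [74, 79]
  BxoIX (GATCATGC, off=7): starts [2, 56] → cuts [9, 63]

Pooled cuts: [9, 34, 44, 54, 63, 74, 79]

Fragment lengths:
  9→34: 25 bp
  34→44: 10 bp
  44→54: 10 bp
  54→63: 9 bp
  63→74: 11 bp
  74→79: 5 bp
  79→9 (wrap): 89-79+9 = 19 bp

[5,9,10,10,11,19,25]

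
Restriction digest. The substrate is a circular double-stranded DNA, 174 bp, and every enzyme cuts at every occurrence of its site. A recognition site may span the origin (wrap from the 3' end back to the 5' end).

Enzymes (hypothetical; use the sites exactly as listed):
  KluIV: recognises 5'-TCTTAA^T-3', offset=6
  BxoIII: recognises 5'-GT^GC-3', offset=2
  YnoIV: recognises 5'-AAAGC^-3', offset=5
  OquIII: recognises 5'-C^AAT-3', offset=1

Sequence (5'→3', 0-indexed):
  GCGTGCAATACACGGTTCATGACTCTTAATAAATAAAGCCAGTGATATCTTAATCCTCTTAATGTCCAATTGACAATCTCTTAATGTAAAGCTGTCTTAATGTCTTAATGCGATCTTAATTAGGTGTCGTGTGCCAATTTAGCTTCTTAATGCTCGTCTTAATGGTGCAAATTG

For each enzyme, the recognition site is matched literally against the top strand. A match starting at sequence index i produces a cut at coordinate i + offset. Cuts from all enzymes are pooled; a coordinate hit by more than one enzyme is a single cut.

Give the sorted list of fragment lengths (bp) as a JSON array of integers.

Scan for sites:
  KluIV (TCTTAAT, off=6): starts [23, 47, 56, 78, 94, 102, 113, 144, 156] → cuts [29, 53, 62, 84, 100, 108, 119, 150, 162]
  BxoIII (GTGC, off=2): starts [2, 130, 164] → cuts [4, 132, 166]
  YnoIV (AAAGC, off=5): starts [34, 87] → cuts [39, 92]
  OquIII (CAAT, off=1): starts [5, 66, 73, 134] → cuts [6, 67, 74, 135]

Pooled cuts: [4, 6, 29, 39, 53, 62, 67, 74, 84, 92, 100, 108, 119, 132, 135, 150, 162, 166]

Fragments:
  4→6: 2 bp
  6→29: 23 bp
  29→39: 10 bp
  39→53: 14 bp
  53→62: 9 bp
  62→67: 5 bp
  67→74: 7 bp
  74→84: 10 bp
  84→92: 8 bp
  92→100: 8 bp
  100→108: 8 bp
  108→119: 11 bp
  119→132: 13 bp
  132→135: 3 bp
  135→150: 15 bp
  150→162: 12 bp
  162→166: 4 bp
  166→4 (wrap): 174-166+4 = 12 bp

[2,3,4,5,7,8,8,8,9,10,10,11,12,12,13,14,15,23]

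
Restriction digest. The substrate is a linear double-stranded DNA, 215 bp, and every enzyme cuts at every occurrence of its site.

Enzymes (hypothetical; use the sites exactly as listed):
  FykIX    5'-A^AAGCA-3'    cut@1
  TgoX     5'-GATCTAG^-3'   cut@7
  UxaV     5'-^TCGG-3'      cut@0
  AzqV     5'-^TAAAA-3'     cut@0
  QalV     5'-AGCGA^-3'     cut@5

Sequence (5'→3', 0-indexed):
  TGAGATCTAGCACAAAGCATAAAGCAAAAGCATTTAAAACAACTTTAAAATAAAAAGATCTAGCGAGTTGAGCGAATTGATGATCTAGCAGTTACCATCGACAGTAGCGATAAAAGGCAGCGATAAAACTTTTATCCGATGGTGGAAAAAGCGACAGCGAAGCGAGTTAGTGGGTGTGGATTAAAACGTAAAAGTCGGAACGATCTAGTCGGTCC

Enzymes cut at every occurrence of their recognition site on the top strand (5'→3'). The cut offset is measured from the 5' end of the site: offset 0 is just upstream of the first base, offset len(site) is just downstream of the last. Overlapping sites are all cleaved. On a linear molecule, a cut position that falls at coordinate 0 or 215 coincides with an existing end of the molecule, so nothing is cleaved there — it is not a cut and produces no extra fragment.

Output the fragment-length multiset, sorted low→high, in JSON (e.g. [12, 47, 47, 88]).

Site scan:
  FykIX AAAGCA/1: at [13, 20, 26] ⇒ [14, 21, 27]
  TgoX GATCTAG/7: at [3, 56, 81, 201] ⇒ [10, 63, 88, 208]
  UxaV TCGG/0: at [194, 208] ⇒ [194, 208]
  AzqV TAAAA/0: at [34, 45, 50, 110, 123, 181, 188] ⇒ [34, 45, 50, 110, 123, 181, 188]
  QalV AGCGA/5: at [61, 70, 105, 118, 149, 155, 160] ⇒ [66, 75, 110, 123, 154, 160, 165]

Pooled cuts: [10, 14, 21, 27, 34, 45, 50, 63, 66, 75, 88, 110, 123, 154, 160, 165, 181, 188, 194, 208]

Fragment lengths:
  [0,10): 10 bp
  [10,14): 4 bp
  [14,21): 7 bp
  [21,27): 6 bp
  [27,34): 7 bp
  [34,45): 11 bp
  [45,50): 5 bp
  [50,63): 13 bp
  [63,66): 3 bp
  [66,75): 9 bp
  [75,88): 13 bp
  [88,110): 22 bp
  [110,123): 13 bp
  [123,154): 31 bp
  [154,160): 6 bp
  [160,165): 5 bp
  [165,181): 16 bp
  [181,188): 7 bp
  [188,194): 6 bp
  [194,208): 14 bp
  [208,215): 7 bp

[3,4,5,5,6,6,6,7,7,7,7,9,10,11,13,13,13,14,16,22,31]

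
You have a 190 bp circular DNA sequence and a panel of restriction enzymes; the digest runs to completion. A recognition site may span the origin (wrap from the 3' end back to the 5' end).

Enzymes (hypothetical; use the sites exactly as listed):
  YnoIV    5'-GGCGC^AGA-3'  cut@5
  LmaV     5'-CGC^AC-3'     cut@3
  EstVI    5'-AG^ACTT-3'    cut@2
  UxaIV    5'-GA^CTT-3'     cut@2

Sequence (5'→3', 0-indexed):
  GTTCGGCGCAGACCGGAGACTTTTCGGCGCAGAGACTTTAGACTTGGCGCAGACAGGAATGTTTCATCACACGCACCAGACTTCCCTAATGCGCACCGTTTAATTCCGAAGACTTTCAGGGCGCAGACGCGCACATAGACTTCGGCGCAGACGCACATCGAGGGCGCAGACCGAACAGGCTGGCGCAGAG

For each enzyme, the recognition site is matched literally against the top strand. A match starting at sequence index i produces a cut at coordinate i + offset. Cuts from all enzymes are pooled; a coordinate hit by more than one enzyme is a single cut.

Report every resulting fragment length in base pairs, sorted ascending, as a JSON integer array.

[1,1,1,1,1,1,4,5,6,6,6,8,8,9,9,11,12,13,13,14,17,19,24]

Scan for sites:
  YnoIV (GGCGCAGA, off=5): starts [4, 25, 45, 119, 143, 162, 181] → cuts [9, 30, 50, 124, 148, 167, 186]
  LmaV (CGCAC, off=3): starts [71, 91, 129, 151] → cuts [74, 94, 132, 154]
  EstVI (AGACTT, off=2): starts [16, 32, 39, 77, 109, 136] → cuts [18, 34, 41, 79, 111, 138]
  UxaIV (GACTT, off=2): starts [17, 33, 40, 78, 110, 137] → cuts [19, 35, 42, 80, 112, 139]

Pooled cuts: [9, 18, 19, 30, 34, 35, 41, 42, 50, 74, 79, 80, 94, 111, 112, 124, 132, 138, 139, 148, 154, 167, 186]

Fragment lengths:
  9→18: 9 bp
  18→19: 1 bp
  19→30: 11 bp
  30→34: 4 bp
  34→35: 1 bp
  35→41: 6 bp
  41→42: 1 bp
  42→50: 8 bp
  50→74: 24 bp
  74→79: 5 bp
  79→80: 1 bp
  80→94: 14 bp
  94→111: 17 bp
  111→112: 1 bp
  112→124: 12 bp
  124→132: 8 bp
  132→138: 6 bp
  138→139: 1 bp
  139→148: 9 bp
  148→154: 6 bp
  154→167: 13 bp
  167→186: 19 bp
  186→9 (wrap): 190-186+9 = 13 bp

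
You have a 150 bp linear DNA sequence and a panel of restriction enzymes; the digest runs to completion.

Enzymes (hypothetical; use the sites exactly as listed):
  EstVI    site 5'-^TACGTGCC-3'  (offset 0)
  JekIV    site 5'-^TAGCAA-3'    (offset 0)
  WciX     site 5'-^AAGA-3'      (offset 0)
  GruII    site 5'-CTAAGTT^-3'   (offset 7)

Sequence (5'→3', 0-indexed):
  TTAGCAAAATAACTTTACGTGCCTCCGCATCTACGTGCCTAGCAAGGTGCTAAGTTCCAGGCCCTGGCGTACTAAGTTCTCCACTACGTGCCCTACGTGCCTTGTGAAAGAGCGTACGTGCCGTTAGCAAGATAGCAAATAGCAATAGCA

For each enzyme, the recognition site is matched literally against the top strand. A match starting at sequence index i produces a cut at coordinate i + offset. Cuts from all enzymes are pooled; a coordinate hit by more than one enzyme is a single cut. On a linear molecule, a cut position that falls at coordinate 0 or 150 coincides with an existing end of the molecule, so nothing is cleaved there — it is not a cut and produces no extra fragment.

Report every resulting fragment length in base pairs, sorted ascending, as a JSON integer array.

[1,4,4,6,7,7,8,9,10,11,14,14,16,17,22]

Scan for sites:
  EstVI (TACGTGCC, off=0): starts [15, 31, 84, 93, 114] → cuts [15, 31, 84, 93, 114]
  JekIV (TAGCAA, off=0): starts [1, 39, 124, 132, 139] → cuts [1, 39, 124, 132, 139]
  WciX (AAGA, off=0): starts [107, 128] → cuts [107, 128]
  GruII (CTAAGTT, off=7): starts [49, 71] → cuts [56, 78]

Pooled cuts: [1, 15, 31, 39, 56, 78, 84, 93, 107, 114, 124, 128, 132, 139]

Fragment lengths:
  [0,1): 1 bp
  [1,15): 14 bp
  [15,31): 16 bp
  [31,39): 8 bp
  [39,56): 17 bp
  [56,78): 22 bp
  [78,84): 6 bp
  [84,93): 9 bp
  [93,107): 14 bp
  [107,114): 7 bp
  [114,124): 10 bp
  [124,128): 4 bp
  [128,132): 4 bp
  [132,139): 7 bp
  [139,150): 11 bp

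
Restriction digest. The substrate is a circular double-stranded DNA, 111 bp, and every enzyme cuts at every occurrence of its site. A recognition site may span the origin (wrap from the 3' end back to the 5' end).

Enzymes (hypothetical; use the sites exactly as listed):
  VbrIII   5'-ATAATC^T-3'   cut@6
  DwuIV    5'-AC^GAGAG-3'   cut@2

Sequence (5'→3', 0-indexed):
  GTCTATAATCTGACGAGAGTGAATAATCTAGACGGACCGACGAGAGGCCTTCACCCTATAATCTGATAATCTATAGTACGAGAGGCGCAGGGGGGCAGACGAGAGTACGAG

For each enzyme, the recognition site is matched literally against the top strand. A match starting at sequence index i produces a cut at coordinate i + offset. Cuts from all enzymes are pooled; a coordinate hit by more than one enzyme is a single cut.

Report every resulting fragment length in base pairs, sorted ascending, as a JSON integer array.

[4,8,8,13,14,21,21,22]

Scan for sites:
  VbrIII (ATAATCT, off=6): starts [4, 22, 57, 65] → cuts [10, 28, 63, 71]
  DwuIV (ACGAGAG, off=2): starts [12, 39, 77, 98] → cuts [14, 41, 79, 100]

All cut coordinates (distinct, sorted): [10, 14, 28, 41, 63, 71, 79, 100]

Fragment lengths:
  10→14: 4 bp
  14→28: 14 bp
  28→41: 13 bp
  41→63: 22 bp
  63→71: 8 bp
  71→79: 8 bp
  79→100: 21 bp
  100→10 (wrap): 111-100+10 = 21 bp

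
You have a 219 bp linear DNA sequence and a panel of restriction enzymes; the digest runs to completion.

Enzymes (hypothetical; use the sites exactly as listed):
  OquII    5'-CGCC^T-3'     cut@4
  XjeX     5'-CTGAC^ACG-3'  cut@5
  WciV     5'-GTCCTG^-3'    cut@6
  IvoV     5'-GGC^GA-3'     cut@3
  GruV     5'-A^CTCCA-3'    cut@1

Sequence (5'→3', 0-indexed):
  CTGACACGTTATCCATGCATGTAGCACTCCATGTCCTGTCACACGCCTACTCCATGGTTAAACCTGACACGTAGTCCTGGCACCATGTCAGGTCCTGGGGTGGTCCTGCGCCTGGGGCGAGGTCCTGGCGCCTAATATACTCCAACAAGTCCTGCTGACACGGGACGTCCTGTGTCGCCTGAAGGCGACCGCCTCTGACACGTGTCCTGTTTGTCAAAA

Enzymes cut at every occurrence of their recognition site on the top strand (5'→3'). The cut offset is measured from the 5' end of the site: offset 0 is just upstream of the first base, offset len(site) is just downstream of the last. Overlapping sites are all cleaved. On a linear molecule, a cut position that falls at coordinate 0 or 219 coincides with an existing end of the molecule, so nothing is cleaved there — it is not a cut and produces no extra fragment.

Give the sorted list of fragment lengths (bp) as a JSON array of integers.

Per-enzyme occurrences:
  OquII (CGCCT, off=4): starts [43, 108, 128, 175, 189] → cuts [47, 112, 132, 179, 193]
  XjeX (CTGACACG, off=5): starts [0, 63, 154, 194] → cuts [5, 68, 159, 199]
  WciV (GTCCTG, off=6): starts [32, 73, 91, 102, 121, 148, 166, 203] → cuts [38, 79, 97, 108, 127, 154, 172, 209]
  IvoV (GGCGA, off=3): starts [115, 183] → cuts [118, 186]
  GruV (ACTCCA, off=1): starts [25, 48, 138] → cuts [26, 49, 139]

All cut coordinates (distinct, sorted): [5, 26, 38, 47, 49, 68, 79, 97, 108, 112, 118, 127, 132, 139, 154, 159, 172, 179, 186, 193, 199, 209]

Fragment lengths:
  [0,5): 5 bp
  [5,26): 21 bp
  [26,38): 12 bp
  [38,47): 9 bp
  [47,49): 2 bp
  [49,68): 19 bp
  [68,79): 11 bp
  [79,97): 18 bp
  [97,108): 11 bp
  [108,112): 4 bp
  [112,118): 6 bp
  [118,127): 9 bp
  [127,132): 5 bp
  [132,139): 7 bp
  [139,154): 15 bp
  [154,159): 5 bp
  [159,172): 13 bp
  [172,179): 7 bp
  [179,186): 7 bp
  [186,193): 7 bp
  [193,199): 6 bp
  [199,209): 10 bp
  [209,219): 10 bp

[2,4,5,5,5,6,6,7,7,7,7,9,9,10,10,11,11,12,13,15,18,19,21]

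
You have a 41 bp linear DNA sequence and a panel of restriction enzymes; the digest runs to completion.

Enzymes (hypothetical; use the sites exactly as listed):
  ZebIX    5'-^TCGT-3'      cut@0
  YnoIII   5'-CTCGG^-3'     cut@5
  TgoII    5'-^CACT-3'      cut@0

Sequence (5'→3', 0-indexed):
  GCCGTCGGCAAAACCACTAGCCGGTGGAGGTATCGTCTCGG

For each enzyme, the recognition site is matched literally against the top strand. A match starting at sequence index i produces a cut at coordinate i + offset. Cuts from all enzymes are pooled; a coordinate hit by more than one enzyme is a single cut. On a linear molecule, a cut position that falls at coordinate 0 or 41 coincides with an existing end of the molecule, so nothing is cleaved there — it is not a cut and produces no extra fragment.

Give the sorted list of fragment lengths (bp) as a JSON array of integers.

Per-enzyme occurrences:
  ZebIX (TCGT, off=0): starts [32] → cuts [32]
  YnoIII (CTCGG, off=5): starts [36] → cuts [] (position 41 is a terminus of the linear molecule — no cut)
  TgoII (CACT, off=0): starts [14] → cuts [14]

All cut coordinates (distinct, sorted): [14, 32]

Fragments:
  [0,14): 14 bp
  [14,32): 18 bp
  [32,41): 9 bp

[9,14,18]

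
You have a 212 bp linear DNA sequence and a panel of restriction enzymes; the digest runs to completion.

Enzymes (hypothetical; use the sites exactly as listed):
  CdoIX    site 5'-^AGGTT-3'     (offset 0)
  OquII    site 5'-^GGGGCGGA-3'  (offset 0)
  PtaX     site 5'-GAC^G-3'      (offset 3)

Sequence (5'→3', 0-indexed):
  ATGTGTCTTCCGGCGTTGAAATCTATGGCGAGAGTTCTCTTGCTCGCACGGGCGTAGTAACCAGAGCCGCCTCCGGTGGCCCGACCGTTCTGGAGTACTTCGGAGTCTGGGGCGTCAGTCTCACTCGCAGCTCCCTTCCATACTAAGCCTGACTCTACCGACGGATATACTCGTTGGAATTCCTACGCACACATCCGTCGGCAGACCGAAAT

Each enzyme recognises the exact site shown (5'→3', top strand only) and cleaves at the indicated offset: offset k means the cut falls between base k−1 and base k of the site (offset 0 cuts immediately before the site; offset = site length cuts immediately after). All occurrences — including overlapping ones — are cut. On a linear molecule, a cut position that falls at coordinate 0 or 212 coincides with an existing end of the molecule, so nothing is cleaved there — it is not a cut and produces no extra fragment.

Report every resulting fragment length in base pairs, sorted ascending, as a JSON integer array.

[50,162]

Per-enzyme occurrences:
  CdoIX (AGGTT, off=0): no sites
  OquII (GGGGCGGA, off=0): no sites
  PtaX (GACG, off=3): starts [159] → cuts [162]

Pooled cuts: [162]

Fragment lengths:
  [0,162): 162 bp
  [162,212): 50 bp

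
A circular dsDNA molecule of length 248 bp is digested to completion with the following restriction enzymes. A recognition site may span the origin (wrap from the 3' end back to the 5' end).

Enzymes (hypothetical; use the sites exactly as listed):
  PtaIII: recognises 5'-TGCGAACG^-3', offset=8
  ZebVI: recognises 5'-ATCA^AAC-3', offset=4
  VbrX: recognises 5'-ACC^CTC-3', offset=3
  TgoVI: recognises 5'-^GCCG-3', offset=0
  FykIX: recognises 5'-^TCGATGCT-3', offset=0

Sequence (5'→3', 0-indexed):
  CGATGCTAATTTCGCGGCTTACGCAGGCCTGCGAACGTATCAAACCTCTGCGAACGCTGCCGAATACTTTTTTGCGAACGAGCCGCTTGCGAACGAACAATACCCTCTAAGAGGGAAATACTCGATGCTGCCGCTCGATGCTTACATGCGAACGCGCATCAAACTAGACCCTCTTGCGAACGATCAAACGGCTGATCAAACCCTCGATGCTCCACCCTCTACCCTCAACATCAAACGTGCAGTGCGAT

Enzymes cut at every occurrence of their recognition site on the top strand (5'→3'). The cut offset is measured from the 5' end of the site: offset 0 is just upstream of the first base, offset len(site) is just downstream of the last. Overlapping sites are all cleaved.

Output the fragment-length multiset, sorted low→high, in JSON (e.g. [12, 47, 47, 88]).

[1,1,2,4,4,5,5,7,7,8,9,9,10,12,12,13,14,14,14,17,20,22,38]

Site scan:
  PtaIII (TGCGAACG, off=8): starts [29, 48, 72, 87, 146, 174] → cuts [37, 56, 80, 95, 154, 182]
  ZebVI (ATCAAAC, off=4): starts [38, 157, 182, 194, 229] → cuts [42, 161, 186, 198, 233]
  VbrX (ACCCTC, off=3): starts [101, 167, 199, 213, 220] → cuts [104, 170, 202, 216, 223]
  TgoVI (GCCG, off=0): starts [58, 81, 129] → cuts [58, 81, 129]
  FykIX (TCGATGCT, off=0): starts [121, 134, 203, 247] → cuts [121, 134, 203, 247]

All cut coordinates (distinct, sorted): [37, 42, 56, 58, 80, 81, 95, 104, 121, 129, 134, 154, 161, 170, 182, 186, 198, 202, 203, 216, 223, 233, 247]

Fragments:
  37→42: 5 bp
  42→56: 14 bp
  56→58: 2 bp
  58→80: 22 bp
  80→81: 1 bp
  81→95: 14 bp
  95→104: 9 bp
  104→121: 17 bp
  121→129: 8 bp
  129→134: 5 bp
  134→154: 20 bp
  154→161: 7 bp
  161→170: 9 bp
  170→182: 12 bp
  182→186: 4 bp
  186→198: 12 bp
  198→202: 4 bp
  202→203: 1 bp
  203→216: 13 bp
  216→223: 7 bp
  223→233: 10 bp
  233→247: 14 bp
  247→37 (wrap): 248-247+37 = 38 bp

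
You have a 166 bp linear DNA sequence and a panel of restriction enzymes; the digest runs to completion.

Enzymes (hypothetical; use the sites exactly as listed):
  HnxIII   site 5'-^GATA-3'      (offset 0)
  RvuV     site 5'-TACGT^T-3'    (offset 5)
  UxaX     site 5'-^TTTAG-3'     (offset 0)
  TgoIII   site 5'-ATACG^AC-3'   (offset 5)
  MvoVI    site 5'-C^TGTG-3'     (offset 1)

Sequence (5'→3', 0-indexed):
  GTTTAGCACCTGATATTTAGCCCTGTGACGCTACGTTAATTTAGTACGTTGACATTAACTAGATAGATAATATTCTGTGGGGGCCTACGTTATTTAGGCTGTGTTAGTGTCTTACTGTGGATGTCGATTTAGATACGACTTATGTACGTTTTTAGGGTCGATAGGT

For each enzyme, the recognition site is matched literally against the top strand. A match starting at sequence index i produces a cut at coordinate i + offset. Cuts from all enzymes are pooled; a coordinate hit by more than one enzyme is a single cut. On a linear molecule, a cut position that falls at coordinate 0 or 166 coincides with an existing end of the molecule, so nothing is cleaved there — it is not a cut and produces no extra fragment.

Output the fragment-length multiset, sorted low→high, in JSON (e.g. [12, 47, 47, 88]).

Per-enzyme occurrences:
  HnxIII (GATA, off=0): starts [11, 61, 65, 131, 159] → cuts [11, 61, 65, 131, 159]
  RvuV (TACGTT, off=5): starts [31, 44, 85, 144] → cuts [36, 49, 90, 149]
  UxaX (TTTAG, off=0): starts [1, 15, 39, 92, 127, 150] → cuts [1, 15, 39, 92, 127, 150]
  TgoIII (ATACGAC, off=5): starts [132] → cuts [137]
  MvoVI (CTGTG, off=1): starts [22, 74, 98, 114] → cuts [23, 75, 99, 115]

Pooled cuts: [1, 11, 15, 23, 36, 39, 49, 61, 65, 75, 90, 92, 99, 115, 127, 131, 137, 149, 150, 159]

Fragments:
  [0,1): 1 bp
  [1,11): 10 bp
  [11,15): 4 bp
  [15,23): 8 bp
  [23,36): 13 bp
  [36,39): 3 bp
  [39,49): 10 bp
  [49,61): 12 bp
  [61,65): 4 bp
  [65,75): 10 bp
  [75,90): 15 bp
  [90,92): 2 bp
  [92,99): 7 bp
  [99,115): 16 bp
  [115,127): 12 bp
  [127,131): 4 bp
  [131,137): 6 bp
  [137,149): 12 bp
  [149,150): 1 bp
  [150,159): 9 bp
  [159,166): 7 bp

[1,1,2,3,4,4,4,6,7,7,8,9,10,10,10,12,12,12,13,15,16]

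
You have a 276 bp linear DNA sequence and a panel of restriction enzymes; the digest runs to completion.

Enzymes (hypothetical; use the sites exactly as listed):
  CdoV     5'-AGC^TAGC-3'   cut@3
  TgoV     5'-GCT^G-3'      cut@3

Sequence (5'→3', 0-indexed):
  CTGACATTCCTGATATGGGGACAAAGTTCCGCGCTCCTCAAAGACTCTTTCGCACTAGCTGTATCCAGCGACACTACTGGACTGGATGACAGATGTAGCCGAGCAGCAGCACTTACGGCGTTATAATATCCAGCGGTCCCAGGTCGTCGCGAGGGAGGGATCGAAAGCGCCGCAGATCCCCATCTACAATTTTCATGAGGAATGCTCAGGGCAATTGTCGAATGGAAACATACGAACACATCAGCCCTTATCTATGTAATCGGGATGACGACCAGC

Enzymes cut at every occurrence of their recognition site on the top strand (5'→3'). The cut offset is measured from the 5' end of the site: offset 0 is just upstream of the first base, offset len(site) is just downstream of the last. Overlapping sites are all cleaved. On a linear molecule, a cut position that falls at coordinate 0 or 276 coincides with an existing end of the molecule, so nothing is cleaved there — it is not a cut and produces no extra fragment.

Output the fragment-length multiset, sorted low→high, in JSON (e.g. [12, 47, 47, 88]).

Per-enzyme occurrences:
  CdoV (AGCTAGC, off=3): no sites
  TgoV GCTG/3: at [57] ⇒ [60]

Pooled cuts: [60]

Fragments:
  [0,60): 60 bp
  [60,276): 216 bp

[60,216]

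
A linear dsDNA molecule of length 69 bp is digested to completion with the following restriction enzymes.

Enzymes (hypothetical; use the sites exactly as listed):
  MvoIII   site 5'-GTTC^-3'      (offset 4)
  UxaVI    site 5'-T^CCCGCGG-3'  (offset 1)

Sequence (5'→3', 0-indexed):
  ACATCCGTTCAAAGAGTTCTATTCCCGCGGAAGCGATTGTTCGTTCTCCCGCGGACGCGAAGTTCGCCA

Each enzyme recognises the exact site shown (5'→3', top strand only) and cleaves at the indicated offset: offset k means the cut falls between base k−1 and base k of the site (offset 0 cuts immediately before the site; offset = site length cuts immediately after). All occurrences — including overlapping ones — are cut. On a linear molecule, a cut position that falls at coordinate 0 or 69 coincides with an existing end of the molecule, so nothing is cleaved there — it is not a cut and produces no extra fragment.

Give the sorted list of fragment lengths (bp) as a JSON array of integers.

[1,4,4,4,9,10,18,19]

Site scan:
  MvoIII GTTC/4: at [6, 15, 38, 42, 61] ⇒ [10, 19, 42, 46, 65]
  UxaVI TCCCGCGG/1: at [22, 46] ⇒ [23, 47]

All cut coordinates (distinct, sorted): [10, 19, 23, 42, 46, 47, 65]

Fragment lengths:
  [0,10): 10 bp
  [10,19): 9 bp
  [19,23): 4 bp
  [23,42): 19 bp
  [42,46): 4 bp
  [46,47): 1 bp
  [47,65): 18 bp
  [65,69): 4 bp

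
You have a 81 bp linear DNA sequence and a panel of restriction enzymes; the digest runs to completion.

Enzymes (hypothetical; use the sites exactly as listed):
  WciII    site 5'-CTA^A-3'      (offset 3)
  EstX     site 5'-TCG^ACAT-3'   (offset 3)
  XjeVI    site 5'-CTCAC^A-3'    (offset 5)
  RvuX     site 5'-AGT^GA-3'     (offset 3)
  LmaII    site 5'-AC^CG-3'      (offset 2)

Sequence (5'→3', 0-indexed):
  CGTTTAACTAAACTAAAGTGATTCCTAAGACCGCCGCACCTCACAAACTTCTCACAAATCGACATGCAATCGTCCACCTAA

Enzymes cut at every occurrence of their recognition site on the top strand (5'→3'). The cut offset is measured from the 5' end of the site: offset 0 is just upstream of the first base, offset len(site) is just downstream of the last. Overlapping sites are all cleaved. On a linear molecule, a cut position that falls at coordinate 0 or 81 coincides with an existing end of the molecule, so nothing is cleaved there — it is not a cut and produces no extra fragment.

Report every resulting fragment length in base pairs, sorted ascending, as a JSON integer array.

[1,4,4,5,6,8,10,11,13,19]

Site scan:
  WciII CTAA/3: at [7, 12, 24, 77] ⇒ [10, 15, 27, 80]
  EstX TCGACAT/3: at [58] ⇒ [61]
  XjeVI CTCACA/5: at [39, 50] ⇒ [44, 55]
  RvuX AGTGA/3: at [16] ⇒ [19]
  LmaII ACCG/2: at [29] ⇒ [31]

All cut coordinates (distinct, sorted): [10, 15, 19, 27, 31, 44, 55, 61, 80]

Fragment lengths:
  [0,10): 10 bp
  [10,15): 5 bp
  [15,19): 4 bp
  [19,27): 8 bp
  [27,31): 4 bp
  [31,44): 13 bp
  [44,55): 11 bp
  [55,61): 6 bp
  [61,80): 19 bp
  [80,81): 1 bp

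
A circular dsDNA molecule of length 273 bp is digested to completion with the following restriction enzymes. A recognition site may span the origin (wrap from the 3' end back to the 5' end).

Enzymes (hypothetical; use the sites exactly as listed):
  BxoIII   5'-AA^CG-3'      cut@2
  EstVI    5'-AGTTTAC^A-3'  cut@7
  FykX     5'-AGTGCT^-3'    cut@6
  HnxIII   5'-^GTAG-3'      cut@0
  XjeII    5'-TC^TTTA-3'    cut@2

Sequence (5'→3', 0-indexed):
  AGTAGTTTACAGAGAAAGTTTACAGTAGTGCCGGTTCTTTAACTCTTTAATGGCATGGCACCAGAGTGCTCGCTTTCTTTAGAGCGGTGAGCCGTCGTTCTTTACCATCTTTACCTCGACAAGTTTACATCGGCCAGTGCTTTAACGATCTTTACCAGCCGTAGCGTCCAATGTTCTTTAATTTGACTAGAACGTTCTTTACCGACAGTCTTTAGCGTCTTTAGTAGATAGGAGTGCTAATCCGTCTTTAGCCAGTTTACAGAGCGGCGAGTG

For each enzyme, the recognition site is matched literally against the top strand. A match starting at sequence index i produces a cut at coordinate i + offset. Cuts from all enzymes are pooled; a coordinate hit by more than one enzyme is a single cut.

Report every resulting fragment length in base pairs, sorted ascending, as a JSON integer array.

Scan for sites:
  BxoIII AACG/2: at [143, 190] ⇒ [145, 192]
  EstVI AGTTTACA/7: at [3, 16, 121, 253] ⇒ [10, 23, 128, 260]
  FykX AGTGCT/6: at [64, 135, 232] ⇒ [70, 141, 238]
  HnxIII GTAG/0: at [1, 24, 160, 223] ⇒ [1, 24, 160, 223]
  XjeII TCTTTA/2: at [35, 43, 75, 98, 107, 148, 174, 195, 208, 217, 244] ⇒ [37, 45, 77, 100, 109, 150, 176, 197, 210, 219, 246]

Pooled cuts: [1, 10, 23, 24, 37, 45, 70, 77, 100, 109, 128, 141, 145, 150, 160, 176, 192, 197, 210, 219, 223, 238, 246, 260]

Fragment lengths:
  1→10: 9 bp
  10→23: 13 bp
  23→24: 1 bp
  24→37: 13 bp
  37→45: 8 bp
  45→70: 25 bp
  70→77: 7 bp
  77→100: 23 bp
  100→109: 9 bp
  109→128: 19 bp
  128→141: 13 bp
  141→145: 4 bp
  145→150: 5 bp
  150→160: 10 bp
  160→176: 16 bp
  176→192: 16 bp
  192→197: 5 bp
  197→210: 13 bp
  210→219: 9 bp
  219→223: 4 bp
  223→238: 15 bp
  238→246: 8 bp
  246→260: 14 bp
  260→1 (wrap): 273-260+1 = 14 bp

[1,4,4,5,5,7,8,8,9,9,9,10,13,13,13,13,14,14,15,16,16,19,23,25]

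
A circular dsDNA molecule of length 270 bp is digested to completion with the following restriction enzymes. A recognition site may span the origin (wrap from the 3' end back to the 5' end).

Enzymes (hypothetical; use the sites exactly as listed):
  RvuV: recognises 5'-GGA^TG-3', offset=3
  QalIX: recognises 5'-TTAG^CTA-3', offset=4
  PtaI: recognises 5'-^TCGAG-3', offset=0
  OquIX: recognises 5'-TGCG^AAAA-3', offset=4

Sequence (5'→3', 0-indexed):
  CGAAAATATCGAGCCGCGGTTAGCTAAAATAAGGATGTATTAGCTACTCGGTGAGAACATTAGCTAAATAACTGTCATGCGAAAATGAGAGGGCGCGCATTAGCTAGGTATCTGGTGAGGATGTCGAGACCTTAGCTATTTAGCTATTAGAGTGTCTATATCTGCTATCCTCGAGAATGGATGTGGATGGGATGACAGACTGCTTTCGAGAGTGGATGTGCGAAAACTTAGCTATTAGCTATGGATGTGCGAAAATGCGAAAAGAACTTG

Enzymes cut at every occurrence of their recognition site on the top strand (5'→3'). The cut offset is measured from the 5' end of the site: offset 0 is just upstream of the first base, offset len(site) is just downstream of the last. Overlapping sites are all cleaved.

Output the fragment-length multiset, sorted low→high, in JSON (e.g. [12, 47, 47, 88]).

Scan for sites:
  RvuV GGATG/3: at [32, 118, 178, 184, 189, 213, 242] ⇒ [35, 121, 181, 187, 192, 216, 245]
  QalIX TTAGCTA/4: at [19, 39, 59, 99, 131, 139, 227, 234] ⇒ [23, 43, 63, 103, 135, 143, 231, 238]
  PtaI TCGAG/0: at [8, 123, 170, 205] ⇒ [8, 123, 170, 205]
  OquIX TGCGAAAA/4: at [77, 218, 247, 255, 268] ⇒ [2, 81, 222, 251, 259]

Pooled cuts: [2, 8, 23, 35, 43, 63, 81, 103, 121, 123, 135, 143, 170, 181, 187, 192, 205, 216, 222, 231, 238, 245, 251, 259]

Fragments:
  2→8: 6 bp
  8→23: 15 bp
  23→35: 12 bp
  35→43: 8 bp
  43→63: 20 bp
  63→81: 18 bp
  81→103: 22 bp
  103→121: 18 bp
  121→123: 2 bp
  123→135: 12 bp
  135→143: 8 bp
  143→170: 27 bp
  170→181: 11 bp
  181→187: 6 bp
  187→192: 5 bp
  192→205: 13 bp
  205→216: 11 bp
  216→222: 6 bp
  222→231: 9 bp
  231→238: 7 bp
  238→245: 7 bp
  245→251: 6 bp
  251→259: 8 bp
  259→2 (wrap): 270-259+2 = 13 bp

[2,5,6,6,6,6,7,7,8,8,8,9,11,11,12,12,13,13,15,18,18,20,22,27]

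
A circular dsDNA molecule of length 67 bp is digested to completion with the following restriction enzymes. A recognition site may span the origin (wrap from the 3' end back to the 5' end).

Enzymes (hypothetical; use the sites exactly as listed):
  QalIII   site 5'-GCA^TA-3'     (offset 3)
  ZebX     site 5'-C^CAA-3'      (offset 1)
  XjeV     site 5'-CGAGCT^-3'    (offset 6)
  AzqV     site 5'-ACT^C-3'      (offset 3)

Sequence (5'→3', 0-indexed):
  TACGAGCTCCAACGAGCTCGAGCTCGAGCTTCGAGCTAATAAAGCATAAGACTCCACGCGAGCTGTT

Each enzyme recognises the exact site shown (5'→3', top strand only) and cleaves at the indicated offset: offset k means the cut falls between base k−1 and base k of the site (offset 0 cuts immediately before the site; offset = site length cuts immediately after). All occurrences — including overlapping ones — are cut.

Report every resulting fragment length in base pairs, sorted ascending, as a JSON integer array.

Per-enzyme occurrences:
  QalIII GCATA/3: at [43] ⇒ [46]
  ZebX CCAA/1: at [8] ⇒ [9]
  XjeV CGAGCT/6: at [2, 12, 18, 24, 31, 58] ⇒ [8, 18, 24, 30, 37, 64]
  AzqV ACTC/3: at [50] ⇒ [53]

Pooled cuts: [8, 9, 18, 24, 30, 37, 46, 53, 64]

Fragment lengths:
  8→9: 1 bp
  9→18: 9 bp
  18→24: 6 bp
  24→30: 6 bp
  30→37: 7 bp
  37→46: 9 bp
  46→53: 7 bp
  53→64: 11 bp
  64→8 (wrap): 67-64+8 = 11 bp

[1,6,6,7,7,9,9,11,11]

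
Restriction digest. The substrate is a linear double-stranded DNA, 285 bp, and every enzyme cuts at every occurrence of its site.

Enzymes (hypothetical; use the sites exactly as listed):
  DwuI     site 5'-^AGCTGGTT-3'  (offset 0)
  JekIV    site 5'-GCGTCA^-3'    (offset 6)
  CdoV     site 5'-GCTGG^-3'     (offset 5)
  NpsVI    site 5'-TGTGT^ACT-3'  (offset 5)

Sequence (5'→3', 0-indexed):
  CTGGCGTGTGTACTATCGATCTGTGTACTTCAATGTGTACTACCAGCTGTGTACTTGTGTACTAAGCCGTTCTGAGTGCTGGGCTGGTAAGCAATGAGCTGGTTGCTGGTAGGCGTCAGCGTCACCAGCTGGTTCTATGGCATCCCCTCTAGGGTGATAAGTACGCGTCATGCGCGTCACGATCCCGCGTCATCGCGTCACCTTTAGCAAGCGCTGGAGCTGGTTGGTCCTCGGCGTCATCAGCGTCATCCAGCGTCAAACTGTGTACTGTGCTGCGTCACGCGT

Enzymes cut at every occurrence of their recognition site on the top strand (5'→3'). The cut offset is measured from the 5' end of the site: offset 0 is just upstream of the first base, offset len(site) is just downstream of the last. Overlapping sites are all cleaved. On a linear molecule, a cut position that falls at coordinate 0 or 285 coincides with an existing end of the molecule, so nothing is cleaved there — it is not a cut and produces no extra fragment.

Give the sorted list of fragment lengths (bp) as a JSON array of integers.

Site scan:
  DwuI (AGCTGGTT, off=0): starts [96, 126, 217] → cuts [96, 126, 217]
  JekIV (GCGTCA, off=6): starts [112, 118, 164, 173, 186, 194, 233, 242, 252, 274] → cuts [118, 124, 170, 179, 192, 200, 239, 248, 258, 280]
  CdoV (GCTGG, off=5): starts [77, 82, 97, 104, 127, 212, 218] → cuts [82, 87, 102, 109, 132, 217, 223]
  NpsVI (TGTGTACT, off=5): starts [6, 21, 33, 47, 55, 261] → cuts [11, 26, 38, 52, 60, 266]

All cut coordinates (distinct, sorted): [11, 26, 38, 52, 60, 82, 87, 96, 102, 109, 118, 124, 126, 132, 170, 179, 192, 200, 217, 223, 239, 248, 258, 266, 280]

Fragments:
  [0,11): 11 bp
  [11,26): 15 bp
  [26,38): 12 bp
  [38,52): 14 bp
  [52,60): 8 bp
  [60,82): 22 bp
  [82,87): 5 bp
  [87,96): 9 bp
  [96,102): 6 bp
  [102,109): 7 bp
  [109,118): 9 bp
  [118,124): 6 bp
  [124,126): 2 bp
  [126,132): 6 bp
  [132,170): 38 bp
  [170,179): 9 bp
  [179,192): 13 bp
  [192,200): 8 bp
  [200,217): 17 bp
  [217,223): 6 bp
  [223,239): 16 bp
  [239,248): 9 bp
  [248,258): 10 bp
  [258,266): 8 bp
  [266,280): 14 bp
  [280,285): 5 bp

[2,5,5,6,6,6,6,7,8,8,8,9,9,9,9,10,11,12,13,14,14,15,16,17,22,38]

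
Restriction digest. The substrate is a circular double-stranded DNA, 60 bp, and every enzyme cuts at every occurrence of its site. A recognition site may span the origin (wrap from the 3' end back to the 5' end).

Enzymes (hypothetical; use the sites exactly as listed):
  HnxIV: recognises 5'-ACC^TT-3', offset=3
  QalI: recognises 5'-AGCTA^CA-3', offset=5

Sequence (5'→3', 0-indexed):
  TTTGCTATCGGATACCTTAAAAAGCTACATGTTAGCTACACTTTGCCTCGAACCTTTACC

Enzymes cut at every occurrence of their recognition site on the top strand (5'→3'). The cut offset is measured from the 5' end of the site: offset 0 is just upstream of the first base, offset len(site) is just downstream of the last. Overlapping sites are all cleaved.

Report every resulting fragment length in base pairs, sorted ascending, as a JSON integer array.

Scan for sites:
  HnxIV ACCTT/3: at [13, 51, 57] ⇒ [0, 16, 54]
  QalI AGCTACA/5: at [22, 33] ⇒ [27, 38]

All cut coordinates (distinct, sorted): [0, 16, 27, 38, 54]

Fragments:
  0→16: 16 bp
  16→27: 11 bp
  27→38: 11 bp
  38→54: 16 bp
  54→0 (wrap): 60-54+0 = 6 bp

[6,11,11,16,16]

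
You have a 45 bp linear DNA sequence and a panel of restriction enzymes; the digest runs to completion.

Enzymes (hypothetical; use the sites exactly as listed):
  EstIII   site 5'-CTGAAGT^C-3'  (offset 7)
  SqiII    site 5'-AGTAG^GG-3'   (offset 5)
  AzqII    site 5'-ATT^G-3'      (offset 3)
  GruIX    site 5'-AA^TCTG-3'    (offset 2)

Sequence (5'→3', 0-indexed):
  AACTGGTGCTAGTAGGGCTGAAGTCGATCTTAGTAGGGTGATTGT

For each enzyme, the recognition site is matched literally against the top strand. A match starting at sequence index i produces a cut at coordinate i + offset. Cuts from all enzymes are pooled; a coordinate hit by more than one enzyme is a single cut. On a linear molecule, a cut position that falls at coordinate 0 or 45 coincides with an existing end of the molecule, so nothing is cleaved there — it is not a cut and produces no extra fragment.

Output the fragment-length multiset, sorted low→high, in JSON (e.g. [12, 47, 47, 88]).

[2,7,9,12,15]

Per-enzyme occurrences:
  EstIII CTGAAGTC/7: at [17] ⇒ [24]
  SqiII AGTAGGG/5: at [10, 31] ⇒ [15, 36]
  AzqII ATTG/3: at [40] ⇒ [43]
  GruIX (AATCTG, off=2): no sites

All cut coordinates (distinct, sorted): [15, 24, 36, 43]

Fragment lengths:
  [0,15): 15 bp
  [15,24): 9 bp
  [24,36): 12 bp
  [36,43): 7 bp
  [43,45): 2 bp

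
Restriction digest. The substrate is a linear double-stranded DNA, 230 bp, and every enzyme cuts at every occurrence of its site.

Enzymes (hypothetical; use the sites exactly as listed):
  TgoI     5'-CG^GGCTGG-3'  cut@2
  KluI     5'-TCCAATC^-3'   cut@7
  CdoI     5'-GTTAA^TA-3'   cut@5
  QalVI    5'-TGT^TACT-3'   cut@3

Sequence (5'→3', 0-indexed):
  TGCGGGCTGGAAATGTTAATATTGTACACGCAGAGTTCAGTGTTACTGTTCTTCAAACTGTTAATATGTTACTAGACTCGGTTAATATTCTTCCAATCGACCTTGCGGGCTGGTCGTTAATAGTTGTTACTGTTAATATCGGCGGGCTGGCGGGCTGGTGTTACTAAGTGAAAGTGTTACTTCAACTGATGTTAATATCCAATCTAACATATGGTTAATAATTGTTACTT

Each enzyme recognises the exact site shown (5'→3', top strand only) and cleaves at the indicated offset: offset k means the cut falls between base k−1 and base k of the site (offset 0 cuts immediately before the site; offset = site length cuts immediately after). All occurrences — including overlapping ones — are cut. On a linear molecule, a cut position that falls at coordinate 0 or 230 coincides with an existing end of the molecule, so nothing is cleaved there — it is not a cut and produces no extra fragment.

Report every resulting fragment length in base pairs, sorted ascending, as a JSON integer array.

Per-enzyme occurrences:
  TgoI CGGGCTGG/2: at [2, 105, 142, 150] ⇒ [4, 107, 144, 152]
  KluI TCCAATC/7: at [91, 197] ⇒ [98, 204]
  CdoI GTTAATA/5: at [14, 59, 80, 115, 131, 190, 213] ⇒ [19, 64, 85, 120, 136, 195, 218]
  QalVI TGTTACT/3: at [40, 66, 124, 158, 174, 222] ⇒ [43, 69, 127, 161, 177, 225]

Pooled cuts: [4, 19, 43, 64, 69, 85, 98, 107, 120, 127, 136, 144, 152, 161, 177, 195, 204, 218, 225]

Fragments:
  [0,4): 4 bp
  [4,19): 15 bp
  [19,43): 24 bp
  [43,64): 21 bp
  [64,69): 5 bp
  [69,85): 16 bp
  [85,98): 13 bp
  [98,107): 9 bp
  [107,120): 13 bp
  [120,127): 7 bp
  [127,136): 9 bp
  [136,144): 8 bp
  [144,152): 8 bp
  [152,161): 9 bp
  [161,177): 16 bp
  [177,195): 18 bp
  [195,204): 9 bp
  [204,218): 14 bp
  [218,225): 7 bp
  [225,230): 5 bp

[4,5,5,7,7,8,8,9,9,9,9,13,13,14,15,16,16,18,21,24]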